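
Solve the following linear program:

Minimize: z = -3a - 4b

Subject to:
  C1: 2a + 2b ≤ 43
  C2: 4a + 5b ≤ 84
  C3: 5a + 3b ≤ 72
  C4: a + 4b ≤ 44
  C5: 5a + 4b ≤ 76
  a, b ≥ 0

Evaluate the objective at each vertex of the feasible region:
  z(0, 0) = 0
  z(14.4, 0) = -43.2
  z(12, 4) = -52
  z(8, 9) = -60  ←
  z(0, 11) = -44
The minimum is at a = 8, b = 9.

a = 8, b = 9, z = -60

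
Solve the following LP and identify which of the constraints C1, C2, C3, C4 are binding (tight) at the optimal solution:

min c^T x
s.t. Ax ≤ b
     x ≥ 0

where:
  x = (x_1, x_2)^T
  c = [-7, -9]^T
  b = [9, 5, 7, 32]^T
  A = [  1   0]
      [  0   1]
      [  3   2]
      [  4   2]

At x_1 = 0, x_2 = 3.5, compute slack b - a·x for each constraint:
  C1: 9 − 0 = 9  (slack)
  C2: 5 − 3.5 = 1.5  (slack)
  C3: 7 − 7 = 0  (binding)
  C4: 32 − 7 = 25  (slack)

Optimal: x_1 = 0, x_2 = 3.5
Binding: C3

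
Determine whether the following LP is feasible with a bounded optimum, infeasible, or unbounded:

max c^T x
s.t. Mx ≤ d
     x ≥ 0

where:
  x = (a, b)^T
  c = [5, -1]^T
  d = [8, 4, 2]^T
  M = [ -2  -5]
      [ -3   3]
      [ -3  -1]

Unbounded (objective can increase without bound)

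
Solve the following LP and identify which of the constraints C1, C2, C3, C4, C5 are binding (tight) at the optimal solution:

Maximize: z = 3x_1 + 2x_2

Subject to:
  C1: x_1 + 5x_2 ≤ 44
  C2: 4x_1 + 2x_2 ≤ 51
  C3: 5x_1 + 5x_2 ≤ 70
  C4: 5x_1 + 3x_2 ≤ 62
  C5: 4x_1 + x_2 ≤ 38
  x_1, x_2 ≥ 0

At x_1 = 8, x_2 = 6, compute slack b - a·x for each constraint:
  C1: 44 − 38 = 6  (slack)
  C2: 51 − 44 = 7  (slack)
  C3: 70 − 70 = 0  (binding)
  C4: 62 − 58 = 4  (slack)
  C5: 38 − 38 = 0  (binding)

Optimal: x_1 = 8, x_2 = 6
Binding: C3, C5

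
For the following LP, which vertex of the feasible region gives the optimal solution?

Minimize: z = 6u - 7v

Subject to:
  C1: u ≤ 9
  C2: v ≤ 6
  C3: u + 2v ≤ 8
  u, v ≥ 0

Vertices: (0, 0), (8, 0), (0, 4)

Evaluate the objective at each vertex of the feasible region:
  z(0, 0) = 0
  z(8, 0) = 48
  z(0, 4) = -28  ←
The minimum is at u = 0, v = 4.

(0, 4)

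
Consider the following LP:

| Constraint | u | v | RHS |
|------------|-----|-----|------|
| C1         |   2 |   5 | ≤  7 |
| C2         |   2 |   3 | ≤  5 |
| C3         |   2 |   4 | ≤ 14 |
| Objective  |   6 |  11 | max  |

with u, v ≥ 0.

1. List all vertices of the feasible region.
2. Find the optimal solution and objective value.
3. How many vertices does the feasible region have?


1. (0, 0), (2.5, 0), (1, 1), (0, 1.4)
2. u = 1, v = 1, z = 17
3. 4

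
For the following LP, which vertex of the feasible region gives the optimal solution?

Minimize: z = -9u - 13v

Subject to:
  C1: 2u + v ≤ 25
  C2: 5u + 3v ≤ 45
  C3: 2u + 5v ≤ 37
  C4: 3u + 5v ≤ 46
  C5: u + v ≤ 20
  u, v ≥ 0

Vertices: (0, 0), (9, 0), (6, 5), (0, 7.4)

Evaluate the objective at each vertex of the feasible region:
  z(0, 0) = 0
  z(9, 0) = -81
  z(6, 5) = -119  ←
  z(0, 7.4) = -96.2
The minimum is at u = 6, v = 5.

(6, 5)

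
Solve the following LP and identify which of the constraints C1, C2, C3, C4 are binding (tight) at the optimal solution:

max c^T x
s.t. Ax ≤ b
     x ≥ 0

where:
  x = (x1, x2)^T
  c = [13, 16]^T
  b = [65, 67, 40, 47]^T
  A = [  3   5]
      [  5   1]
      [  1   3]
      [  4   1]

At x1 = 10, x2 = 7, compute slack b - a·x for each constraint:
  C1: 65 − 65 = 0  (binding)
  C2: 67 − 57 = 10  (slack)
  C3: 40 − 31 = 9  (slack)
  C4: 47 − 47 = 0  (binding)

Optimal: x1 = 10, x2 = 7
Binding: C1, C4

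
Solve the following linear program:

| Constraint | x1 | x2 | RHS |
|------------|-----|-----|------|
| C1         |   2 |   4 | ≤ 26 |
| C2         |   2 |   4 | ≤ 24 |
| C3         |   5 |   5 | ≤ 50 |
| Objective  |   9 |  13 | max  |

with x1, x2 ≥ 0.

Evaluate the objective at each vertex of the feasible region:
  z(0, 0) = 0
  z(10, 0) = 90
  z(8, 2) = 98  ←
  z(0, 6) = 78
The maximum is at x1 = 8, x2 = 2.

x1 = 8, x2 = 2, z = 98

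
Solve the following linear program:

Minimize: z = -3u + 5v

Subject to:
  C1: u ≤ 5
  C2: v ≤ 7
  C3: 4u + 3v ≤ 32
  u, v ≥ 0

Evaluate the objective at each vertex of the feasible region:
  z(0, 0) = 0
  z(5, 0) = -15  ←
  z(5, 4) = 5
  z(2.75, 7) = 26.75
  z(0, 7) = 35
The minimum is at u = 5, v = 0.

u = 5, v = 0, z = -15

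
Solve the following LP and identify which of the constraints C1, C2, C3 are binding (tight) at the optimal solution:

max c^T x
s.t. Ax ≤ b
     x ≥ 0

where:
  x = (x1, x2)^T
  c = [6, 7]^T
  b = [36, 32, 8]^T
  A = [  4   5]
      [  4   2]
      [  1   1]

At x1 = 4, x2 = 4, compute slack b - a·x for each constraint:
  C1: 36 − 36 = 0  (binding)
  C2: 32 − 24 = 8  (slack)
  C3: 8 − 8 = 0  (binding)

Optimal: x1 = 4, x2 = 4
Binding: C1, C3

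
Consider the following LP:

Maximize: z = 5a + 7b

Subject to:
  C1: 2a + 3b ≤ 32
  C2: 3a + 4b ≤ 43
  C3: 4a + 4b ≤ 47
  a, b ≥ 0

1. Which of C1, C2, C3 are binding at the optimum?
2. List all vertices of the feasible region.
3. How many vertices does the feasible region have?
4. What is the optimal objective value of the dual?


1. C1, C2
2. (0, 0), (11.75, 0), (4, 7.75), (1, 10), (0, 10.67)
3. 5
4. 75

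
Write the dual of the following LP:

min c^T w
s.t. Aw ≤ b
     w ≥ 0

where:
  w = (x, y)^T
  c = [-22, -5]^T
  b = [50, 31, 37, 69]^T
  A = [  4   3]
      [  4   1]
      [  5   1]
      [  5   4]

Primal min cᵀx s.t. Ax ≤ b, x ≥ 0  →  Dual max −bᵀy s.t. Aᵀy ≥ −c, y ≥ 0.

Maximize: z = -50y1 - 31y2 - 37y3 - 69y4

Subject to:
  4y1 + 4y2 + 5y3 + 5y4 ≥ 22
  3y1 + y2 + y3 + 4y4 ≥ 5
  y1, y2, y3, y4 ≥ 0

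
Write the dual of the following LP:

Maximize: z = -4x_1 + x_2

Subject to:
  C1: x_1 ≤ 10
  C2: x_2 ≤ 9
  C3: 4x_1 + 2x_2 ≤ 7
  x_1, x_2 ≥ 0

Primal max cᵀx s.t. Ax ≤ b, x ≥ 0  →  Dual min bᵀy s.t. Aᵀy ≥ c, y ≥ 0.

Minimize: z = 10y1 + 9y2 + 7y3

Subject to:
  y1 + 4y3 ≥ -4
  y2 + 2y3 ≥ 1
  y1, y2, y3 ≥ 0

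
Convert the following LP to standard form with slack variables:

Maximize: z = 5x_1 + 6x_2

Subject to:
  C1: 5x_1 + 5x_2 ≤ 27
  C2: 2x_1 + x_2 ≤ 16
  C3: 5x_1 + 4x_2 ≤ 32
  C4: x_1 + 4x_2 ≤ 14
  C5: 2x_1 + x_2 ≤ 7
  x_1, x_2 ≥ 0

max z = 5x_1 + 6x_2

s.t.
  5x_1 + 5x_2 + s1 = 27
  2x_1 + x_2 + s2 = 16
  5x_1 + 4x_2 + s3 = 32
  x_1 + 4x_2 + s4 = 14
  2x_1 + x_2 + s5 = 7
  x_1, x_2, s1, s2, s3, s4, s5 ≥ 0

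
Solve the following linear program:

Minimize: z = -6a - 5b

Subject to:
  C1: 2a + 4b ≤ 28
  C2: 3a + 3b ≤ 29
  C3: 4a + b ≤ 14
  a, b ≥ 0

Evaluate the objective at each vertex of the feasible region:
  z(0, 0) = 0
  z(3.5, 0) = -21
  z(2, 6) = -42  ←
  z(0, 7) = -35
The minimum is at a = 2, b = 6.

a = 2, b = 6, z = -42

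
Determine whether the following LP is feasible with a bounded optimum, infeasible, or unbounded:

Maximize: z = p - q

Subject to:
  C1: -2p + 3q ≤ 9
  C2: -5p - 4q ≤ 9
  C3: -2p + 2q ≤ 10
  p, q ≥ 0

Unbounded (objective can increase without bound)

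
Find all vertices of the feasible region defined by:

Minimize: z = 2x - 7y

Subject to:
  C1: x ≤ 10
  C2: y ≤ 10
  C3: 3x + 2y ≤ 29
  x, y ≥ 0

(0, 0), (9.667, 0), (3, 10), (0, 10)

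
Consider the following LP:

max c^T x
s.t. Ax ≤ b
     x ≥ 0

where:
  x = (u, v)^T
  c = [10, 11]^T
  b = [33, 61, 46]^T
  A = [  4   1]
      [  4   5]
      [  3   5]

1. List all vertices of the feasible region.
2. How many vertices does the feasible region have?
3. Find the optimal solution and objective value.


1. (0, 0), (8.25, 0), (7, 5), (0, 9.2)
2. 4
3. u = 7, v = 5, z = 125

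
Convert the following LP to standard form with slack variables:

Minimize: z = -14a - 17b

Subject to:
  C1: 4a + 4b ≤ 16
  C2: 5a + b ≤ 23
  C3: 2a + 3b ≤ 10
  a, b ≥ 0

min z = -14a - 17b

s.t.
  4a + 4b + s1 = 16
  5a + b + s2 = 23
  2a + 3b + s3 = 10
  a, b, s1, s2, s3 ≥ 0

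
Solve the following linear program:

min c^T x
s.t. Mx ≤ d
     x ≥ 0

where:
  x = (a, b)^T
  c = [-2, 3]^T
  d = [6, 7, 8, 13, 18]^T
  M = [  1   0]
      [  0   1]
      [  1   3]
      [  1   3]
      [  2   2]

Evaluate the objective at each vertex of the feasible region:
  z(0, 0) = 0
  z(6, 0) = -12  ←
  z(6, 0.6667) = -10
  z(0, 2.667) = 8
The minimum is at a = 6, b = 0.

a = 6, b = 0, z = -12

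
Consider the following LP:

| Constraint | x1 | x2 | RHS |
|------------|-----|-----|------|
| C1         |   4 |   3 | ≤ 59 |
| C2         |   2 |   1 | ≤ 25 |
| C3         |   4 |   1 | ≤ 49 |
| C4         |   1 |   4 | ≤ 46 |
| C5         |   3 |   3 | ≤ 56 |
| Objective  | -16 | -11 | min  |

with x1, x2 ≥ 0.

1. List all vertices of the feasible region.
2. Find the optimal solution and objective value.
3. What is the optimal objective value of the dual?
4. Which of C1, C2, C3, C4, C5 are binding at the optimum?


1. (0, 0), (12.25, 0), (12, 1), (8, 9), (7.538, 9.615), (0, 11.5)
2. x1 = 8, x2 = 9, z = -227
3. -227
4. C1, C2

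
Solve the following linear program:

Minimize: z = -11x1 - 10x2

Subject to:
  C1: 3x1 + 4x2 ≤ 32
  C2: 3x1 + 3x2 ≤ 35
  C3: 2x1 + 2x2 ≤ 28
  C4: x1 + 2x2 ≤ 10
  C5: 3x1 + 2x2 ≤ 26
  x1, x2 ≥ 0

Evaluate the objective at each vertex of the feasible region:
  z(0, 0) = 0
  z(8.667, 0) = -95.33
  z(8, 1) = -98  ←
  z(0, 5) = -50
The minimum is at x1 = 8, x2 = 1.

x1 = 8, x2 = 1, z = -98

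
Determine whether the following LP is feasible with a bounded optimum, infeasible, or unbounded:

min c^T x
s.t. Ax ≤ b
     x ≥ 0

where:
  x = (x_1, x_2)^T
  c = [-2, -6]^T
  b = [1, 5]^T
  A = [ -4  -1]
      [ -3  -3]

Unbounded (objective can decrease without bound)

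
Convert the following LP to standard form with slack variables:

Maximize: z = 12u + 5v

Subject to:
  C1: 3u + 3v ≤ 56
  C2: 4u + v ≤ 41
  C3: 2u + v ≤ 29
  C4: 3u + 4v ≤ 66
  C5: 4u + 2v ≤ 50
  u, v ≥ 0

max z = 12u + 5v

s.t.
  3u + 3v + s1 = 56
  4u + v + s2 = 41
  2u + v + s3 = 29
  3u + 4v + s4 = 66
  4u + 2v + s5 = 50
  u, v, s1, s2, s3, s4, s5 ≥ 0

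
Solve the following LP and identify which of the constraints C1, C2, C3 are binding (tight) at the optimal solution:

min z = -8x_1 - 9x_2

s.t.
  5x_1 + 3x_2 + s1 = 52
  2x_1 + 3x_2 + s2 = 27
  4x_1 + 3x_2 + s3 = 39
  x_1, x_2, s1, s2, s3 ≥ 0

At x_1 = 6, x_2 = 5, compute slack b - a·x for each constraint:
  C1: 52 − 45 = 7  (slack)
  C2: 27 − 27 = 0  (binding)
  C3: 39 − 39 = 0  (binding)

Optimal: x_1 = 6, x_2 = 5
Binding: C2, C3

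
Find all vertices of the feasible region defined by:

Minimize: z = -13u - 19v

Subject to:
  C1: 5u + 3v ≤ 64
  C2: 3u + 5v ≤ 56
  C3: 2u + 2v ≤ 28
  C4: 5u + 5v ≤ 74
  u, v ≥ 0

(0, 0), (12.8, 0), (11, 3), (7, 7), (0, 11.2)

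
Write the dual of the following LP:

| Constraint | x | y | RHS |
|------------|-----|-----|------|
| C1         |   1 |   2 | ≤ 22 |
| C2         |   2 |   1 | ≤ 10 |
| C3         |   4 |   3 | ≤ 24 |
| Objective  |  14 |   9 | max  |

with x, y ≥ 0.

Primal max cᵀx s.t. Ax ≤ b, x ≥ 0  →  Dual min bᵀy s.t. Aᵀy ≥ c, y ≥ 0.

Minimize: z = 22y1 + 10y2 + 24y3

Subject to:
  y1 + 2y2 + 4y3 ≥ 14
  2y1 + y2 + 3y3 ≥ 9
  y1, y2, y3 ≥ 0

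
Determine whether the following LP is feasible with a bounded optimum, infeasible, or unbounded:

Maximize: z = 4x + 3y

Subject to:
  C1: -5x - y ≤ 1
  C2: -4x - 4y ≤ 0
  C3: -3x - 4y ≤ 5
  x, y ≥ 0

Unbounded (objective can increase without bound)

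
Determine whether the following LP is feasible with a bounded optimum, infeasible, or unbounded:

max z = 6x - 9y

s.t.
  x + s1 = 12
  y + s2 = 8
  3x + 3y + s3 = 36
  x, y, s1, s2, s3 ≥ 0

Feasible with a bounded optimal solution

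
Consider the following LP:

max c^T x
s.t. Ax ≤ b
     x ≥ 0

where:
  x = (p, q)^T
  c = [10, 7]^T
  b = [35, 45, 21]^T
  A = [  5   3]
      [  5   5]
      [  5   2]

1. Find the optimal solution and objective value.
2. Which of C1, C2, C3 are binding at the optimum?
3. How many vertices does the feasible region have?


1. p = 1, q = 8, z = 66
2. C2, C3
3. 4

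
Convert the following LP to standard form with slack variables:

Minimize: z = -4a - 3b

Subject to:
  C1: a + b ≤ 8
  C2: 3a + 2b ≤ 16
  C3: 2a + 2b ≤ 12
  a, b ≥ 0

min z = -4a - 3b

s.t.
  a + b + s1 = 8
  3a + 2b + s2 = 16
  2a + 2b + s3 = 12
  a, b, s1, s2, s3 ≥ 0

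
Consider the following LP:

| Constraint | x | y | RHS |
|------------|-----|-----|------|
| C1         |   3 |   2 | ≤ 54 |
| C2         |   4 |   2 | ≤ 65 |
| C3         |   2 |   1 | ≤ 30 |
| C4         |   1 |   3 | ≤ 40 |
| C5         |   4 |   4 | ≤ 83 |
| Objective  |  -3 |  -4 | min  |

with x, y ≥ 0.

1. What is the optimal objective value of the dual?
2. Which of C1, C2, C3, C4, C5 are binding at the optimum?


1. -70
2. C3, C4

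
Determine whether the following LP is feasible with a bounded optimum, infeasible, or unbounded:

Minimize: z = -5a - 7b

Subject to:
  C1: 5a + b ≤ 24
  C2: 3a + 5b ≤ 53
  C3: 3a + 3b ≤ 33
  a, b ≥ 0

Feasible with a bounded optimal solution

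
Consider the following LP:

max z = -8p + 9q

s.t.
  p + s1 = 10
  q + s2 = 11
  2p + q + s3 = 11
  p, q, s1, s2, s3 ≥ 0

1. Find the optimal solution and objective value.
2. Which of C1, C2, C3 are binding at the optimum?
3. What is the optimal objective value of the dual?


1. p = 0, q = 11, z = 99
2. C2, C3
3. 99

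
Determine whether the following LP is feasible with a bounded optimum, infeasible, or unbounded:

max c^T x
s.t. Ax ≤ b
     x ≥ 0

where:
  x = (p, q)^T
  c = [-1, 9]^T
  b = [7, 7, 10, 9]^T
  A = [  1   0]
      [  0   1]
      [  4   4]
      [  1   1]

Feasible with a bounded optimal solution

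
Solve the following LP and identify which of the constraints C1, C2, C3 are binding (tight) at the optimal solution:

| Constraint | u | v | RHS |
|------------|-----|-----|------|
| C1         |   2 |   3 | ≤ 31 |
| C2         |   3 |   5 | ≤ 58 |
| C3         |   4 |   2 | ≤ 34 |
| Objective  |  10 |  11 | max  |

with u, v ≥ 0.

At u = 5, v = 7, compute slack b - a·x for each constraint:
  C1: 31 − 31 = 0  (binding)
  C2: 58 − 50 = 8  (slack)
  C3: 34 − 34 = 0  (binding)

Optimal: u = 5, v = 7
Binding: C1, C3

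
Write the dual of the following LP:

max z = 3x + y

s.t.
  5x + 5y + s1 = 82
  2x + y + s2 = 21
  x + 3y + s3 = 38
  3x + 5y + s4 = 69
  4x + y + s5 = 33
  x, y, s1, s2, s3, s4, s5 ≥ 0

Primal max cᵀx s.t. Ax ≤ b, x ≥ 0  →  Dual min bᵀy s.t. Aᵀy ≥ c, y ≥ 0.

Minimize: z = 82y1 + 21y2 + 38y3 + 69y4 + 33y5

Subject to:
  5y1 + 2y2 + y3 + 3y4 + 4y5 ≥ 3
  5y1 + y2 + 3y3 + 5y4 + y5 ≥ 1
  y1, y2, y3, y4, y5 ≥ 0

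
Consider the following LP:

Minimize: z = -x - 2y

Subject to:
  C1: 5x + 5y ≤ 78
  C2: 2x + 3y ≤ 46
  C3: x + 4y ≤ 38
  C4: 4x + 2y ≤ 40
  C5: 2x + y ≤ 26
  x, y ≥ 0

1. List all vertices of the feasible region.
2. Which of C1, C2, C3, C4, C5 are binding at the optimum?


1. (0, 0), (10, 0), (6, 8), (0, 9.5)
2. C3, C4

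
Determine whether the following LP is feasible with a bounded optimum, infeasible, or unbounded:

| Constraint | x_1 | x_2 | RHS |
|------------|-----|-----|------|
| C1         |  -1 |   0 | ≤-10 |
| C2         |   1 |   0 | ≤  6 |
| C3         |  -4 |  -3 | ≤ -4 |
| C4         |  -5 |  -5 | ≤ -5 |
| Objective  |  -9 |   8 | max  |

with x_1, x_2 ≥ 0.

Infeasible (no feasible solution exists)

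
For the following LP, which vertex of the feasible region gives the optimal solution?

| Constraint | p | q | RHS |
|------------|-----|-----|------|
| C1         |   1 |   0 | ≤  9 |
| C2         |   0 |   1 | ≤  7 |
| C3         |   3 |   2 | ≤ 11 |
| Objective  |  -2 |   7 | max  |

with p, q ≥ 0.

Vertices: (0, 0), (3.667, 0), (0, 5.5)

Evaluate the objective at each vertex of the feasible region:
  z(0, 0) = 0
  z(3.667, 0) = -7.333
  z(0, 5.5) = 38.5  ←
The maximum is at p = 0, q = 5.5.

(0, 5.5)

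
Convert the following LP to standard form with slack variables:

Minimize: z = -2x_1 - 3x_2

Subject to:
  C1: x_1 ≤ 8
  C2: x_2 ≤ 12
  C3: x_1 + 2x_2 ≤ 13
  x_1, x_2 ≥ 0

min z = -2x_1 - 3x_2

s.t.
  x_1 + s1 = 8
  x_2 + s2 = 12
  x_1 + 2x_2 + s3 = 13
  x_1, x_2, s1, s2, s3 ≥ 0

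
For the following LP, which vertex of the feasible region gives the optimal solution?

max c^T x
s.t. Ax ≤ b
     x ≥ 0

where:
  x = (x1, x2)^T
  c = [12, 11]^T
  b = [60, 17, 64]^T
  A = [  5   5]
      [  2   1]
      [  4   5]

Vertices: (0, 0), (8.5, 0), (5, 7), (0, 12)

Evaluate the objective at each vertex of the feasible region:
  z(0, 0) = 0
  z(8.5, 0) = 102
  z(5, 7) = 137  ←
  z(0, 12) = 132
The maximum is at x1 = 5, x2 = 7.

(5, 7)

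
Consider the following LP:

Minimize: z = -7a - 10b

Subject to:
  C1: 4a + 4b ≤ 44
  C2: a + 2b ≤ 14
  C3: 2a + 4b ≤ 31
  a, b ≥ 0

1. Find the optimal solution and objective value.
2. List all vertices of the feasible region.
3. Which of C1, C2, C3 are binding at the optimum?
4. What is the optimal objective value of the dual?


1. a = 8, b = 3, z = -86
2. (0, 0), (11, 0), (8, 3), (0, 7)
3. C1, C2
4. -86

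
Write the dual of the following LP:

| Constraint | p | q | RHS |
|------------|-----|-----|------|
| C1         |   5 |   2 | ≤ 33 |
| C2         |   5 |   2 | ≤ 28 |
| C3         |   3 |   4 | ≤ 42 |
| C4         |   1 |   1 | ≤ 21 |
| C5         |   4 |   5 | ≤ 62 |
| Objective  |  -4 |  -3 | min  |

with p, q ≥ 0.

Primal min cᵀx s.t. Ax ≤ b, x ≥ 0  →  Dual max −bᵀy s.t. Aᵀy ≥ −c, y ≥ 0.

Maximize: z = -33y1 - 28y2 - 42y3 - 21y4 - 62y5

Subject to:
  5y1 + 5y2 + 3y3 + y4 + 4y5 ≥ 4
  2y1 + 2y2 + 4y3 + y4 + 5y5 ≥ 3
  y1, y2, y3, y4, y5 ≥ 0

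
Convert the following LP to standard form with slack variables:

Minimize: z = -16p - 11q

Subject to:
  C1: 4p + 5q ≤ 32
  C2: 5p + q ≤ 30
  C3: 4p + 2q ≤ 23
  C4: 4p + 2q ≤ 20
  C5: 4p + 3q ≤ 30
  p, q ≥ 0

min z = -16p - 11q

s.t.
  4p + 5q + s1 = 32
  5p + q + s2 = 30
  4p + 2q + s3 = 23
  4p + 2q + s4 = 20
  4p + 3q + s5 = 30
  p, q, s1, s2, s3, s4, s5 ≥ 0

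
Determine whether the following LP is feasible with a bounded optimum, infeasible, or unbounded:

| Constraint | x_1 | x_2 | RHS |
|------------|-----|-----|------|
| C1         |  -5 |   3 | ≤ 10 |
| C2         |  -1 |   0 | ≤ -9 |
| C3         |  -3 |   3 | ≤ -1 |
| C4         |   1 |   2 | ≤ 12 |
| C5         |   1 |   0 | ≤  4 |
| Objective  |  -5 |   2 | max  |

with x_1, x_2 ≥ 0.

Infeasible (no feasible solution exists)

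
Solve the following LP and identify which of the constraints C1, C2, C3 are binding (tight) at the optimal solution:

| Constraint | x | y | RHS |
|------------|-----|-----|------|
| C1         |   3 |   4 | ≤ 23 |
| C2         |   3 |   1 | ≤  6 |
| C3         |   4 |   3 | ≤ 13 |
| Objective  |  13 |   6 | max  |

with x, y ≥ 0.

At x = 1, y = 3, compute slack b - a·x for each constraint:
  C1: 23 − 15 = 8  (slack)
  C2: 6 − 6 = 0  (binding)
  C3: 13 − 13 = 0  (binding)

Optimal: x = 1, y = 3
Binding: C2, C3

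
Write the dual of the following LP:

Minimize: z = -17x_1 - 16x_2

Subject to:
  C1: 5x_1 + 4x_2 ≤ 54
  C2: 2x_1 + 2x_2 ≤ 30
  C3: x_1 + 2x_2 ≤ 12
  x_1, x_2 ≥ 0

Primal min cᵀx s.t. Ax ≤ b, x ≥ 0  →  Dual max −bᵀy s.t. Aᵀy ≥ −c, y ≥ 0.

Maximize: z = -54y1 - 30y2 - 12y3

Subject to:
  5y1 + 2y2 + y3 ≥ 17
  4y1 + 2y2 + 2y3 ≥ 16
  y1, y2, y3 ≥ 0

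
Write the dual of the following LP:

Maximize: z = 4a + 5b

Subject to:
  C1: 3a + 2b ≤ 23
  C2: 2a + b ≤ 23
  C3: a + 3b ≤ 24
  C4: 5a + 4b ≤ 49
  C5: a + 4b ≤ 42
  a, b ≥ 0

Primal max cᵀx s.t. Ax ≤ b, x ≥ 0  →  Dual min bᵀy s.t. Aᵀy ≥ c, y ≥ 0.

Minimize: z = 23y1 + 23y2 + 24y3 + 49y4 + 42y5

Subject to:
  3y1 + 2y2 + y3 + 5y4 + y5 ≥ 4
  2y1 + y2 + 3y3 + 4y4 + 4y5 ≥ 5
  y1, y2, y3, y4, y5 ≥ 0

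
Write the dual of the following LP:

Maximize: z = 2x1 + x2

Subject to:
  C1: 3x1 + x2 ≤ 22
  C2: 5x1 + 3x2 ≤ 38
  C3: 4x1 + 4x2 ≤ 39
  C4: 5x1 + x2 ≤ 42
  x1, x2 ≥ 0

Primal max cᵀx s.t. Ax ≤ b, x ≥ 0  →  Dual min bᵀy s.t. Aᵀy ≥ c, y ≥ 0.

Minimize: z = 22y1 + 38y2 + 39y3 + 42y4

Subject to:
  3y1 + 5y2 + 4y3 + 5y4 ≥ 2
  y1 + 3y2 + 4y3 + y4 ≥ 1
  y1, y2, y3, y4 ≥ 0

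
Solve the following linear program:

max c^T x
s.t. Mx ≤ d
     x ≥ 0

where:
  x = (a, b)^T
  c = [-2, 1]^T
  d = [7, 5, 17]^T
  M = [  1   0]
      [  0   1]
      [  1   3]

Evaluate the objective at each vertex of the feasible region:
  z(0, 0) = 0
  z(7, 0) = -14
  z(7, 3.333) = -10.67
  z(2, 5) = 1
  z(0, 5) = 5  ←
The maximum is at a = 0, b = 5.

a = 0, b = 5, z = 5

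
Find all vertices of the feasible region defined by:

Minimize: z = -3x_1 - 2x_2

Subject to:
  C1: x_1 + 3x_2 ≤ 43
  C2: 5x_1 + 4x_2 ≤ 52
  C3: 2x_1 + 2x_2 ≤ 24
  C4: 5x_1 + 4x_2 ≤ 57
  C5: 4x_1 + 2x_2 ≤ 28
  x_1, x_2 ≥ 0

(0, 0), (7, 0), (2, 10), (0, 12)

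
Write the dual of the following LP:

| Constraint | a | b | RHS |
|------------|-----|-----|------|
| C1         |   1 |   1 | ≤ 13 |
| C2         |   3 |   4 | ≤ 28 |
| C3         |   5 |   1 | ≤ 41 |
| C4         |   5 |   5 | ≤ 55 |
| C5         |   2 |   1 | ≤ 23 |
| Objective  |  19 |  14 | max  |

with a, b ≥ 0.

Primal max cᵀx s.t. Ax ≤ b, x ≥ 0  →  Dual min bᵀy s.t. Aᵀy ≥ c, y ≥ 0.

Minimize: z = 13y1 + 28y2 + 41y3 + 55y4 + 23y5

Subject to:
  y1 + 3y2 + 5y3 + 5y4 + 2y5 ≥ 19
  y1 + 4y2 + y3 + 5y4 + y5 ≥ 14
  y1, y2, y3, y4, y5 ≥ 0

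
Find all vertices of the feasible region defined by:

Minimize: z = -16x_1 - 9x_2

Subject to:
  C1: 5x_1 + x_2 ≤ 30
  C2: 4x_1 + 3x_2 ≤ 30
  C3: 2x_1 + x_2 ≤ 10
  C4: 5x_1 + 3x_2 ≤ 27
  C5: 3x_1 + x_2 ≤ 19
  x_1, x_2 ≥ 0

(0, 0), (5, 0), (3, 4), (0, 9)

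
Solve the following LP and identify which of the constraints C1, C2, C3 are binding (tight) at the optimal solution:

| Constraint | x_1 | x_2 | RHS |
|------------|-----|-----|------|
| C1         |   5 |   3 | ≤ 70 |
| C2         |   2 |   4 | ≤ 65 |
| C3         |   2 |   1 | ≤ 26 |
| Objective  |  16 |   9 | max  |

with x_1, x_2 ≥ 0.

At x_1 = 8, x_2 = 10, compute slack b - a·x for each constraint:
  C1: 70 − 70 = 0  (binding)
  C2: 65 − 56 = 9  (slack)
  C3: 26 − 26 = 0  (binding)

Optimal: x_1 = 8, x_2 = 10
Binding: C1, C3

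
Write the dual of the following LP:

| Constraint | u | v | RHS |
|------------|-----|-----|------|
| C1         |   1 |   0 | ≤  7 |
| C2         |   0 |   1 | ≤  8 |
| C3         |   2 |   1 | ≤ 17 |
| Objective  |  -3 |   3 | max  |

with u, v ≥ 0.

Primal max cᵀx s.t. Ax ≤ b, x ≥ 0  →  Dual min bᵀy s.t. Aᵀy ≥ c, y ≥ 0.

Minimize: z = 7y1 + 8y2 + 17y3

Subject to:
  y1 + 2y3 ≥ -3
  y2 + y3 ≥ 3
  y1, y2, y3 ≥ 0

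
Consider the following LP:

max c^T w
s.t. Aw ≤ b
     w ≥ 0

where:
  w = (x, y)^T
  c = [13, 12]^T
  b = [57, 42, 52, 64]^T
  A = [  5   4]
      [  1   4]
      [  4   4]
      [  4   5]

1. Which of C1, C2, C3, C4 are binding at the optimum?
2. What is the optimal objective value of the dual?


1. C1, C3
2. 161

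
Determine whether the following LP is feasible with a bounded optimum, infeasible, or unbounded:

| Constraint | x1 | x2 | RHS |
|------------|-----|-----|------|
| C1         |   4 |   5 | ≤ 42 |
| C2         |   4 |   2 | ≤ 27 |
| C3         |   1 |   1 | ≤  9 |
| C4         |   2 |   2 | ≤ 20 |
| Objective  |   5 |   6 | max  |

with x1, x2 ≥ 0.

Feasible with a bounded optimal solution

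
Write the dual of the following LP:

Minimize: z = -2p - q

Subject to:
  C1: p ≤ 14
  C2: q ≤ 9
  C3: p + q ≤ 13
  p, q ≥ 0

Primal min cᵀx s.t. Ax ≤ b, x ≥ 0  →  Dual max −bᵀy s.t. Aᵀy ≥ −c, y ≥ 0.

Maximize: z = -14y1 - 9y2 - 13y3

Subject to:
  y1 + y3 ≥ 2
  y2 + y3 ≥ 1
  y1, y2, y3 ≥ 0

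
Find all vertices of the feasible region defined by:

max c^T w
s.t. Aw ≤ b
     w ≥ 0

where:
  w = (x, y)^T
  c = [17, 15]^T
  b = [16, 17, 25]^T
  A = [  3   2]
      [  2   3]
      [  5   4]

(0, 0), (5, 0), (1, 5), (0, 5.667)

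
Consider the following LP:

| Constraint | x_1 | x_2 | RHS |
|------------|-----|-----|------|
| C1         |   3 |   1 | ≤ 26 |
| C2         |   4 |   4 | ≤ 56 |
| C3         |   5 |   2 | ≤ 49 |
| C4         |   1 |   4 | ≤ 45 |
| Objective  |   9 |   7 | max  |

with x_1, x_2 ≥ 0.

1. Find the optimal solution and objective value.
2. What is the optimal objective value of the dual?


1. x_1 = 6, x_2 = 8, z = 110
2. 110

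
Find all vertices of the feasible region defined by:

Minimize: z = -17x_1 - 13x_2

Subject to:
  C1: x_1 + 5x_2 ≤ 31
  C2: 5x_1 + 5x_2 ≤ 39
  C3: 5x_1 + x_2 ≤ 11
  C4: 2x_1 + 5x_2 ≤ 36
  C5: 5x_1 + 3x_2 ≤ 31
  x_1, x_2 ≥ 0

(0, 0), (2.2, 0), (1, 6), (0, 6.2)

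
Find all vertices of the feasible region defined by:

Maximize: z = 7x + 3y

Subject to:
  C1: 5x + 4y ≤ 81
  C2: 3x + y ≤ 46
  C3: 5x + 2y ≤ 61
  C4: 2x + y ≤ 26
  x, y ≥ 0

(0, 0), (12.2, 0), (9, 8), (7.667, 10.67), (0, 20.25)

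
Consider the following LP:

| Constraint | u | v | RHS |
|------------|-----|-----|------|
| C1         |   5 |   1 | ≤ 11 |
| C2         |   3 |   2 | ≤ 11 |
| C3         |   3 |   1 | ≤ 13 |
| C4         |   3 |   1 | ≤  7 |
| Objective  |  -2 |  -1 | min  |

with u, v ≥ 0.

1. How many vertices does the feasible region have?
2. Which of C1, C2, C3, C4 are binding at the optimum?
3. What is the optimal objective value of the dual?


1. 5
2. C2, C4
3. -6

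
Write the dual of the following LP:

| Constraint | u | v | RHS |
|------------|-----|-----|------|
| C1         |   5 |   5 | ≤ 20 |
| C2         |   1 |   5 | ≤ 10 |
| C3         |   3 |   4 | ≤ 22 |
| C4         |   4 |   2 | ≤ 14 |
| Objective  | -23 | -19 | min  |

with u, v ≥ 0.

Primal min cᵀx s.t. Ax ≤ b, x ≥ 0  →  Dual max −bᵀy s.t. Aᵀy ≥ −c, y ≥ 0.

Maximize: z = -20y1 - 10y2 - 22y3 - 14y4

Subject to:
  5y1 + y2 + 3y3 + 4y4 ≥ 23
  5y1 + 5y2 + 4y3 + 2y4 ≥ 19
  y1, y2, y3, y4 ≥ 0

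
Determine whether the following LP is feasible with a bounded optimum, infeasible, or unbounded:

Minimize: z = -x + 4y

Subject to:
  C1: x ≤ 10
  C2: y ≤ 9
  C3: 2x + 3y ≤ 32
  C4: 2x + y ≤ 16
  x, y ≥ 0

Feasible with a bounded optimal solution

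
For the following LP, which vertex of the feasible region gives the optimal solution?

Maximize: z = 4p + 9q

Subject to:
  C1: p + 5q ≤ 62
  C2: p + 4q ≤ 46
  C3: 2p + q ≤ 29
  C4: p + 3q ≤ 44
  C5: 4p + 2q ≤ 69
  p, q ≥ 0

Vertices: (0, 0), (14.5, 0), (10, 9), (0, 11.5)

Evaluate the objective at each vertex of the feasible region:
  z(0, 0) = 0
  z(14.5, 0) = 58
  z(10, 9) = 121  ←
  z(0, 11.5) = 103.5
The maximum is at p = 10, q = 9.

(10, 9)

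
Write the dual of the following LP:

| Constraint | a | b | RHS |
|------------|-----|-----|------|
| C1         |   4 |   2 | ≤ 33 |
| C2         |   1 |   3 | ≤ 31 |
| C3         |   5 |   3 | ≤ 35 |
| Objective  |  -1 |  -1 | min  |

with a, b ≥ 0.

Primal min cᵀx s.t. Ax ≤ b, x ≥ 0  →  Dual max −bᵀy s.t. Aᵀy ≥ −c, y ≥ 0.

Maximize: z = -33y1 - 31y2 - 35y3

Subject to:
  4y1 + y2 + 5y3 ≥ 1
  2y1 + 3y2 + 3y3 ≥ 1
  y1, y2, y3 ≥ 0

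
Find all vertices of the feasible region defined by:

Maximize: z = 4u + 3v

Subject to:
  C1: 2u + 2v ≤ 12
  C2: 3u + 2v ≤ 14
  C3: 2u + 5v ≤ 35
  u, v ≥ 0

(0, 0), (4.667, 0), (2, 4), (0, 6)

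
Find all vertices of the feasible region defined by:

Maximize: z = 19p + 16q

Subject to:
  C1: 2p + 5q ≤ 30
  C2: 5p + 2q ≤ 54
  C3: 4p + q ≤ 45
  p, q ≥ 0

(0, 0), (10.8, 0), (10, 2), (0, 6)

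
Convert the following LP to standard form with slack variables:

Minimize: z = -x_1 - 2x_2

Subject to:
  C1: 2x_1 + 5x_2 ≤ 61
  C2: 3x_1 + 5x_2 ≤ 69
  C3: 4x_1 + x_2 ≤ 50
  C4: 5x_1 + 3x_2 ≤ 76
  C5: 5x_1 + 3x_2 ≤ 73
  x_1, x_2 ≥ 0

min z = -x_1 - 2x_2

s.t.
  2x_1 + 5x_2 + s1 = 61
  3x_1 + 5x_2 + s2 = 69
  4x_1 + x_2 + s3 = 50
  5x_1 + 3x_2 + s4 = 76
  5x_1 + 3x_2 + s5 = 73
  x_1, x_2, s1, s2, s3, s4, s5 ≥ 0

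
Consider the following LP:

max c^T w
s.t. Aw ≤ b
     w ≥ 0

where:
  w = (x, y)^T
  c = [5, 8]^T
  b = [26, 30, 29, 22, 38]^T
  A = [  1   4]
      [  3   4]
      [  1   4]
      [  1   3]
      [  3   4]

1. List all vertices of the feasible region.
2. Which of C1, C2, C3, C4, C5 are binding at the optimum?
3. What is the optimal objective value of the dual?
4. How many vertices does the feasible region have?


1. (0, 0), (10, 0), (2, 6), (0, 6.5)
2. C1, C2
3. 58
4. 4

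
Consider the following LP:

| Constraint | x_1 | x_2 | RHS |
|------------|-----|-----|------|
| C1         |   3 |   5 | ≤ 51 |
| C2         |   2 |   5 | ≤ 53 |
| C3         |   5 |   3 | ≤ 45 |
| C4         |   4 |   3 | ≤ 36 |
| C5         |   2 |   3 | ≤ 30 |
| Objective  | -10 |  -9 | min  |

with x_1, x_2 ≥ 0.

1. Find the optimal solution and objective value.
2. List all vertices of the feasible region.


1. x_1 = 3, x_2 = 8, z = -102
2. (0, 0), (9, 0), (3, 8), (0, 10)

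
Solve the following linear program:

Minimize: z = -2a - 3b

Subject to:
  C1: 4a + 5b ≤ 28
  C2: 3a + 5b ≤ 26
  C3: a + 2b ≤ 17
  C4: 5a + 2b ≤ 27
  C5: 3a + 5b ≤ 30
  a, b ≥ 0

Evaluate the objective at each vertex of the feasible region:
  z(0, 0) = 0
  z(5.4, 0) = -10.8
  z(4.647, 1.882) = -14.94
  z(2, 4) = -16  ←
  z(0, 5.2) = -15.6
The minimum is at a = 2, b = 4.

a = 2, b = 4, z = -16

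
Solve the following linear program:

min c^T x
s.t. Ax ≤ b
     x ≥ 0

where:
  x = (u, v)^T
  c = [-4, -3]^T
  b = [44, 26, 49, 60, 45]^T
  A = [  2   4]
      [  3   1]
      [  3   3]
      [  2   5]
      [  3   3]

Evaluate the objective at each vertex of the feasible region:
  z(0, 0) = 0
  z(8.667, 0) = -34.67
  z(6, 8) = -48  ←
  z(0, 11) = -33
The minimum is at u = 6, v = 8.

u = 6, v = 8, z = -48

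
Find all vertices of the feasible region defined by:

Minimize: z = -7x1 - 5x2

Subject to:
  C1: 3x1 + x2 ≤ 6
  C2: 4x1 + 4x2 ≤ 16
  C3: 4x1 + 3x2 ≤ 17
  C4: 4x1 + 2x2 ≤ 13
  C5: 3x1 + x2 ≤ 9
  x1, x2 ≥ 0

(0, 0), (2, 0), (1, 3), (0, 4)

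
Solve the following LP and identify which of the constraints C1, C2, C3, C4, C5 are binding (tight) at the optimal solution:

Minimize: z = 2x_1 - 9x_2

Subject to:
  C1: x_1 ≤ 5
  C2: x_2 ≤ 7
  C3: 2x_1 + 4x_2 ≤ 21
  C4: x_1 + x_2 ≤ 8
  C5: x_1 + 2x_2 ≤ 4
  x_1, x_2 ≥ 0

At x_1 = 0, x_2 = 2, compute slack b - a·x for each constraint:
  C1: 5 − 0 = 5  (slack)
  C2: 7 − 2 = 5  (slack)
  C3: 21 − 8 = 13  (slack)
  C4: 8 − 2 = 6  (slack)
  C5: 4 − 4 = 0  (binding)

Optimal: x_1 = 0, x_2 = 2
Binding: C5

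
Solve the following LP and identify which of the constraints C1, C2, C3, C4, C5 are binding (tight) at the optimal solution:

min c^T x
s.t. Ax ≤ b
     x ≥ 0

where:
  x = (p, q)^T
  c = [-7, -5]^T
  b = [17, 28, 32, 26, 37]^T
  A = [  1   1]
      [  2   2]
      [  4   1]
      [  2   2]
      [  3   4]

At p = 7, q = 4, compute slack b - a·x for each constraint:
  C1: 17 − 11 = 6  (slack)
  C2: 28 − 22 = 6  (slack)
  C3: 32 − 32 = 0  (binding)
  C4: 26 − 22 = 4  (slack)
  C5: 37 − 37 = 0  (binding)

Optimal: p = 7, q = 4
Binding: C3, C5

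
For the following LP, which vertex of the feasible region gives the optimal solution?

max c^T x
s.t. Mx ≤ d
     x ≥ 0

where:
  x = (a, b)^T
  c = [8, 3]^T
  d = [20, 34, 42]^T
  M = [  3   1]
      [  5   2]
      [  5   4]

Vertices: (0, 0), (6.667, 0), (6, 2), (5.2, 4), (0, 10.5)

Evaluate the objective at each vertex of the feasible region:
  z(0, 0) = 0
  z(6.667, 0) = 53.33
  z(6, 2) = 54  ←
  z(5.2, 4) = 53.6
  z(0, 10.5) = 31.5
The maximum is at a = 6, b = 2.

(6, 2)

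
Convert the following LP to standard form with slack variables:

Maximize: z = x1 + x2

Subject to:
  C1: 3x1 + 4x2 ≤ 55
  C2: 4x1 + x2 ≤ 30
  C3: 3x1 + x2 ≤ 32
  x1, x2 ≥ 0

max z = x1 + x2

s.t.
  3x1 + 4x2 + s1 = 55
  4x1 + x2 + s2 = 30
  3x1 + x2 + s3 = 32
  x1, x2, s1, s2, s3 ≥ 0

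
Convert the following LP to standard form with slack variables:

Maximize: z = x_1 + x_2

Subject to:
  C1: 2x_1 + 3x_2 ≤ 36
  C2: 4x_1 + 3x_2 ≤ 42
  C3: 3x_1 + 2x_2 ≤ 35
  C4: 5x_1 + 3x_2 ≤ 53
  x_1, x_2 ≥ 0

max z = x_1 + x_2

s.t.
  2x_1 + 3x_2 + s1 = 36
  4x_1 + 3x_2 + s2 = 42
  3x_1 + 2x_2 + s3 = 35
  5x_1 + 3x_2 + s4 = 53
  x_1, x_2, s1, s2, s3, s4 ≥ 0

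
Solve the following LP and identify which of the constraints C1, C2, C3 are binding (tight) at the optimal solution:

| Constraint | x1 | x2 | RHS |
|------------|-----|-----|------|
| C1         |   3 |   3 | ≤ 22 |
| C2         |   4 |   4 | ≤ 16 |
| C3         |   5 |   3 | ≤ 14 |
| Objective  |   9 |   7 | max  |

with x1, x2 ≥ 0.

At x1 = 1, x2 = 3, compute slack b - a·x for each constraint:
  C1: 22 − 12 = 10  (slack)
  C2: 16 − 16 = 0  (binding)
  C3: 14 − 14 = 0  (binding)

Optimal: x1 = 1, x2 = 3
Binding: C2, C3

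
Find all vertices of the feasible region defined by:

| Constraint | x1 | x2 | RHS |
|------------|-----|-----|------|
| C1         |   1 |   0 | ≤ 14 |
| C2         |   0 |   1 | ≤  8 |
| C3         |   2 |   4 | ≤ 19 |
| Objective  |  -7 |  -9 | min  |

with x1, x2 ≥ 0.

(0, 0), (9.5, 0), (0, 4.75)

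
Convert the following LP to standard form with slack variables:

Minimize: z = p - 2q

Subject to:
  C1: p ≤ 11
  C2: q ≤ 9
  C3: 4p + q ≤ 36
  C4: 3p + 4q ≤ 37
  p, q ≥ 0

min z = p - 2q

s.t.
  p + s1 = 11
  q + s2 = 9
  4p + q + s3 = 36
  3p + 4q + s4 = 37
  p, q, s1, s2, s3, s4 ≥ 0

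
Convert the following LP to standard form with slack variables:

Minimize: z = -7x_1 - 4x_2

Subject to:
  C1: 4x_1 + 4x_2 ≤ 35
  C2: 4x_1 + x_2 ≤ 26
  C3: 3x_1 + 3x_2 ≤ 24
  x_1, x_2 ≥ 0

min z = -7x_1 - 4x_2

s.t.
  4x_1 + 4x_2 + s1 = 35
  4x_1 + x_2 + s2 = 26
  3x_1 + 3x_2 + s3 = 24
  x_1, x_2, s1, s2, s3 ≥ 0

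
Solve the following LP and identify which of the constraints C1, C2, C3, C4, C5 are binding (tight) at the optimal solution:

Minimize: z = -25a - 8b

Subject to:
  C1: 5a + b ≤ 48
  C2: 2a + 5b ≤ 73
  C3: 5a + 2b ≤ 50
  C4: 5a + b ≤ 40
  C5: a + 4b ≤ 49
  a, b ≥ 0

At a = 6, b = 10, compute slack b - a·x for each constraint:
  C1: 48 − 40 = 8  (slack)
  C2: 73 − 62 = 11  (slack)
  C3: 50 − 50 = 0  (binding)
  C4: 40 − 40 = 0  (binding)
  C5: 49 − 46 = 3  (slack)

Optimal: a = 6, b = 10
Binding: C3, C4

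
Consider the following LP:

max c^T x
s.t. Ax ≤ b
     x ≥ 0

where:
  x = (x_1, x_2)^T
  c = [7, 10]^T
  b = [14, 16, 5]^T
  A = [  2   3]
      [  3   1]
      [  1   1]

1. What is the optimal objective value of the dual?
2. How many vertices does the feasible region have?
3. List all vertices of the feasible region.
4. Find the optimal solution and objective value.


1. 47
2. 4
3. (0, 0), (5, 0), (1, 4), (0, 4.667)
4. x_1 = 1, x_2 = 4, z = 47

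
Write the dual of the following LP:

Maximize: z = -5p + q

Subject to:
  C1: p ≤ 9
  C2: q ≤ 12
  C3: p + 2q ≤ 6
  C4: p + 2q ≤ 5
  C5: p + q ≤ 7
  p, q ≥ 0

Primal max cᵀx s.t. Ax ≤ b, x ≥ 0  →  Dual min bᵀy s.t. Aᵀy ≥ c, y ≥ 0.

Minimize: z = 9y1 + 12y2 + 6y3 + 5y4 + 7y5

Subject to:
  y1 + y3 + y4 + y5 ≥ -5
  y2 + 2y3 + 2y4 + y5 ≥ 1
  y1, y2, y3, y4, y5 ≥ 0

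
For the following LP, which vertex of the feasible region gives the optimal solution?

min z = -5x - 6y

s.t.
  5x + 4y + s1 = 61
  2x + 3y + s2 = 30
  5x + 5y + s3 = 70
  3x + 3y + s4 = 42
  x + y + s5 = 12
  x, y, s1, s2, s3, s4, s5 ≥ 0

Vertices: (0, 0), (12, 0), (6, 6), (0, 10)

Evaluate the objective at each vertex of the feasible region:
  z(0, 0) = 0
  z(12, 0) = -60
  z(6, 6) = -66  ←
  z(0, 10) = -60
The minimum is at x = 6, y = 6.

(6, 6)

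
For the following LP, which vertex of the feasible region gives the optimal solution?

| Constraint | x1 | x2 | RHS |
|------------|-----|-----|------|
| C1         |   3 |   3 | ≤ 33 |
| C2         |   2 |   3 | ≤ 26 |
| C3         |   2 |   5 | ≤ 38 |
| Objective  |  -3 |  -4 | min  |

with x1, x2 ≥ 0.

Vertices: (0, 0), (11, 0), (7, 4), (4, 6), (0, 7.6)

Evaluate the objective at each vertex of the feasible region:
  z(0, 0) = 0
  z(11, 0) = -33
  z(7, 4) = -37  ←
  z(4, 6) = -36
  z(0, 7.6) = -30.4
The minimum is at x1 = 7, x2 = 4.

(7, 4)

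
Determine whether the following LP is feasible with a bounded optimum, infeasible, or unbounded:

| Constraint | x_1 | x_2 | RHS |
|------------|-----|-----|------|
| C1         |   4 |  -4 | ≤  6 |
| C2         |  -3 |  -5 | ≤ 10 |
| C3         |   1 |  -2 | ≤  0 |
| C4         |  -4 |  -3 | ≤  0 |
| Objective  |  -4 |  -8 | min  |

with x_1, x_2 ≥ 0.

Unbounded (objective can decrease without bound)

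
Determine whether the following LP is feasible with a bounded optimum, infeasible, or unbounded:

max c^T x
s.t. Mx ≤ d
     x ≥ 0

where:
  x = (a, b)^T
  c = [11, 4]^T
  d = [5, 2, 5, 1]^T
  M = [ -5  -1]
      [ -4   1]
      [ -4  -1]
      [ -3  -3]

Unbounded (objective can increase without bound)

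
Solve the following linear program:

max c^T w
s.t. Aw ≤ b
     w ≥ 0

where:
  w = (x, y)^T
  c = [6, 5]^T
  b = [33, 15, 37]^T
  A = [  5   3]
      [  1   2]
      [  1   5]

Evaluate the objective at each vertex of the feasible region:
  z(0, 0) = 0
  z(6.6, 0) = 39.6
  z(3, 6) = 48  ←
  z(0.3333, 7.333) = 38.67
  z(0, 7.4) = 37
The maximum is at x = 3, y = 6.

x = 3, y = 6, z = 48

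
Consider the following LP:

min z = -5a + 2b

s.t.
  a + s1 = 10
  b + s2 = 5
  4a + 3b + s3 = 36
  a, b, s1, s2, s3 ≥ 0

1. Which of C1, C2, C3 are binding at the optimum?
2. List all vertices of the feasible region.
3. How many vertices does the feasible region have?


1. C3
2. (0, 0), (9, 0), (5.25, 5), (0, 5)
3. 4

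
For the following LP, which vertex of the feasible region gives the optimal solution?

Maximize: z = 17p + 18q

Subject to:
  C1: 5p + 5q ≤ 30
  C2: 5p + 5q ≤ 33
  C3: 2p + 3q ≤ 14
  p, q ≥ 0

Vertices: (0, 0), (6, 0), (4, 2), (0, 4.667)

Evaluate the objective at each vertex of the feasible region:
  z(0, 0) = 0
  z(6, 0) = 102
  z(4, 2) = 104  ←
  z(0, 4.667) = 84
The maximum is at p = 4, q = 2.

(4, 2)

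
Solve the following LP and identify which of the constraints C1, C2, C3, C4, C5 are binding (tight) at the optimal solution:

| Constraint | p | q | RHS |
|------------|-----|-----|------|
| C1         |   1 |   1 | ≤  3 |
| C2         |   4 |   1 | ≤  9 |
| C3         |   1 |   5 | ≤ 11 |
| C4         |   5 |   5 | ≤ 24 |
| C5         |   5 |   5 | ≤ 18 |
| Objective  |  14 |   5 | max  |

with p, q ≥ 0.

At p = 2, q = 1, compute slack b - a·x for each constraint:
  C1: 3 − 3 = 0  (binding)
  C2: 9 − 9 = 0  (binding)
  C3: 11 − 7 = 4  (slack)
  C4: 24 − 15 = 9  (slack)
  C5: 18 − 15 = 3  (slack)

Optimal: p = 2, q = 1
Binding: C1, C2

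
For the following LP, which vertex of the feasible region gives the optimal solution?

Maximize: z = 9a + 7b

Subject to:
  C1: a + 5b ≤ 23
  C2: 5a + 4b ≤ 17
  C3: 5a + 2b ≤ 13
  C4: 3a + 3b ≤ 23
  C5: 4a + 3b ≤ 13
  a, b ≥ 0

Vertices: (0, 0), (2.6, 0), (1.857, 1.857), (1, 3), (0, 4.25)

Evaluate the objective at each vertex of the feasible region:
  z(0, 0) = 0
  z(2.6, 0) = 23.4
  z(1.857, 1.857) = 29.71
  z(1, 3) = 30  ←
  z(0, 4.25) = 29.75
The maximum is at a = 1, b = 3.

(1, 3)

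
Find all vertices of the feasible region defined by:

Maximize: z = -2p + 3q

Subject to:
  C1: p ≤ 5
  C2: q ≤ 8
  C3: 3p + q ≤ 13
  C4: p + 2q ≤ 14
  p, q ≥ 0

(0, 0), (4.333, 0), (2.4, 5.8), (0, 7)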